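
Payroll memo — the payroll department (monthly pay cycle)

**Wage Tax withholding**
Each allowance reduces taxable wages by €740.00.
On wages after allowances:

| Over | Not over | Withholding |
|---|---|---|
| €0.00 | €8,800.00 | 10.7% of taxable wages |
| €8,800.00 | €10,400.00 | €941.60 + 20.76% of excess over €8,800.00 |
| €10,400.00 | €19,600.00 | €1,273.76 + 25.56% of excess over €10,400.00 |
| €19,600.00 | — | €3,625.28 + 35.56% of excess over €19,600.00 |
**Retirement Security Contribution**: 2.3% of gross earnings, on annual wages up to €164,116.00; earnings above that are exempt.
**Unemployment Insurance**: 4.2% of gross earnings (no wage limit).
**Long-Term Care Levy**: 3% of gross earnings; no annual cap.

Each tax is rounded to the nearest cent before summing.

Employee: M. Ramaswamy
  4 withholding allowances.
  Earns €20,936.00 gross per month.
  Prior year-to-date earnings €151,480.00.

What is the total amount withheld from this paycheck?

Wage Tax: taxable = €20,936.00 − 4×€740.00 = €17,976.00
  €1,273.76 + 25.56% × (€17,976.00 − €10,400.00) = €1,273.76 + 25.56% × €7,576.00 = €3,210.19
Retirement Security Contribution: cap €164,116.00 − YTD €151,480.00 = €12,636.00 subject; 2.3% × €12,636.00 = €290.63
Unemployment Insurance: 4.2% × €20,936.00 = €879.31
Long-Term Care Levy: 3% × €20,936.00 = €628.08
Total: €3,210.19 + €290.63 + €879.31 + €628.08 = €5,008.21

€5,008.21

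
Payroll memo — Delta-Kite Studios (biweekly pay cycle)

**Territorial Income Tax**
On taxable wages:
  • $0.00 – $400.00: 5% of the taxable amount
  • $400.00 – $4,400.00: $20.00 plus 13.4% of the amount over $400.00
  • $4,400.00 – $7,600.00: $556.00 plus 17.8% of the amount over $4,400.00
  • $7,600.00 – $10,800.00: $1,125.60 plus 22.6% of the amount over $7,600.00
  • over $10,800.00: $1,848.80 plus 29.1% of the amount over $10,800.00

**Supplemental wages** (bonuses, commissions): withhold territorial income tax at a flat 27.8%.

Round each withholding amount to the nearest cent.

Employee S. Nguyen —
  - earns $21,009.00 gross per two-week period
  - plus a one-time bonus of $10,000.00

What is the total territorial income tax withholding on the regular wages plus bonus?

$7,599.62

Territorial Income Tax: taxable = $21,009.00
  $1,848.80 + 29.1% × ($21,009.00 − $10,800.00) = $1,848.80 + 29.1% × $10,209.00 = $4,819.62
Supplemental (27.8% flat on bonus): 27.8% × $10,000.00 = $2,780.00
Total territorial income tax: $4,819.62 + $2,780.00 = $7,599.62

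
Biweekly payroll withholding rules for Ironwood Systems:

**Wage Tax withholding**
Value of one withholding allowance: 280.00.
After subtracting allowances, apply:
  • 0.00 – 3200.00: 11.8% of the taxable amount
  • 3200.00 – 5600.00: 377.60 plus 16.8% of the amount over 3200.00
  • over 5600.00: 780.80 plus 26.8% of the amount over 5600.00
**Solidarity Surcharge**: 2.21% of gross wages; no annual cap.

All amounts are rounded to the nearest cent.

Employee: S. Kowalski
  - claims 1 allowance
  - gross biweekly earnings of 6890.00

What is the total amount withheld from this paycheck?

1203.75

Wage Tax: taxable = 6890.00 − 1×280.00 = 6610.00
  780.80 + 26.8% × (6610.00 − 5600.00) = 780.80 + 26.8% × 1010.00 = 1051.48
Solidarity Surcharge: 2.21% × 6890.00 = 152.27
Total: 1051.48 + 152.27 = 1203.75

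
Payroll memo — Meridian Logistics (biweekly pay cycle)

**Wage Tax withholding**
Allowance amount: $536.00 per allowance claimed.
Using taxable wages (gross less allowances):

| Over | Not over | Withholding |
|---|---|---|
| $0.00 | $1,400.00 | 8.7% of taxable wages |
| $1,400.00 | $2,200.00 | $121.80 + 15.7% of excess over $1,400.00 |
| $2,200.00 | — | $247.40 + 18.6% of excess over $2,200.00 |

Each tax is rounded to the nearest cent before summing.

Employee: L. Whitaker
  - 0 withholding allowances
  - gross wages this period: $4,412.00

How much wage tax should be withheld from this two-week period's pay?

Wage Tax: taxable = $4,412.00
  $247.40 + 18.6% × ($4,412.00 − $2,200.00) = $247.40 + 18.6% × $2,212.00 = $658.83

$658.83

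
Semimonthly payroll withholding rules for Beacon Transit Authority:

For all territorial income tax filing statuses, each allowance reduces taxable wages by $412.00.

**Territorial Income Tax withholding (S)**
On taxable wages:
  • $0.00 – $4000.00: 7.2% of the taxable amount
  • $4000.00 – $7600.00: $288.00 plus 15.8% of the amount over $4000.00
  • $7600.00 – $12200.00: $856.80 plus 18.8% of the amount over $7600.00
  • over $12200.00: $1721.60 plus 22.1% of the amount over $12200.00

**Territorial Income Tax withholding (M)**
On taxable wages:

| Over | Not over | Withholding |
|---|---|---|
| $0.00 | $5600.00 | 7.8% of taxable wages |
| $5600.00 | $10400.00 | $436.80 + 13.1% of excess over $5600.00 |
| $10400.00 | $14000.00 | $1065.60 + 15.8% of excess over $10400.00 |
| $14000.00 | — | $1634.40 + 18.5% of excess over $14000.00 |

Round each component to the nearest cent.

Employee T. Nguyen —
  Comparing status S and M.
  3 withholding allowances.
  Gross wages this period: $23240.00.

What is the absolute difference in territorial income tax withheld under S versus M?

Territorial Income Tax (S): taxable = $23240.00 − 3×$412.00 = $22004.00
  $1721.60 + 22.1% × ($22004.00 − $12200.00) = $1721.60 + 22.1% × $9804.00 = $3888.28
Territorial Income Tax (M): taxable = $23240.00 − 3×$412.00 = $22004.00
  $1634.40 + 18.5% × ($22004.00 − $14000.00) = $1634.40 + 18.5% × $8004.00 = $3115.14
Difference: |$3888.28 − $3115.14| = $773.14 (higher under S)

$773.14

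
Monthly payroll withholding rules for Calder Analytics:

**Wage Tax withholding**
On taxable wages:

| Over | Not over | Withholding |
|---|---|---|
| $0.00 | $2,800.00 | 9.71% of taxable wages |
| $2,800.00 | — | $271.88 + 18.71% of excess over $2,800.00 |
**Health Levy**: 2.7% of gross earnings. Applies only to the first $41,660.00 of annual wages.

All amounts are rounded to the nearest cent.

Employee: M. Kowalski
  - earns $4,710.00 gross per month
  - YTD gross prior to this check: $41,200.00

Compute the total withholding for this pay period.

Wage Tax: taxable = $4,710.00
  $271.88 + 18.71% × ($4,710.00 − $2,800.00) = $271.88 + 18.71% × $1,910.00 = $629.24
Health Levy: cap $41,660.00 − YTD $41,200.00 = $460.00 subject; 2.7% × $460.00 = $12.42
Total: $629.24 + $12.42 = $641.66

$641.66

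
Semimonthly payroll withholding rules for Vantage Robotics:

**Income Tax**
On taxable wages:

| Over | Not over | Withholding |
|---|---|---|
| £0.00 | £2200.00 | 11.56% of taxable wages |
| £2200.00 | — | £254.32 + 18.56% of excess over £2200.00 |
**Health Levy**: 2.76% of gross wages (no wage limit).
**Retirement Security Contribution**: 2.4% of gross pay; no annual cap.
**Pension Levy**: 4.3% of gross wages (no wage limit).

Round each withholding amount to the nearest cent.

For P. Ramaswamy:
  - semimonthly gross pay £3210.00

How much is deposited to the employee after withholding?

£2464.55

Income Tax: taxable = £3210.00
  £254.32 + 18.56% × (£3210.00 − £2200.00) = £254.32 + 18.56% × £1010.00 = £441.78
Health Levy: 2.76% × £3210.00 = £88.60
Retirement Security Contribution: 2.4% × £3210.00 = £77.04
Pension Levy: 4.3% × £3210.00 = £138.03
Total withheld: £441.78 + £88.60 + £77.04 + £138.03 = £745.45
Net pay: £3210.00 − £745.45 = £2464.55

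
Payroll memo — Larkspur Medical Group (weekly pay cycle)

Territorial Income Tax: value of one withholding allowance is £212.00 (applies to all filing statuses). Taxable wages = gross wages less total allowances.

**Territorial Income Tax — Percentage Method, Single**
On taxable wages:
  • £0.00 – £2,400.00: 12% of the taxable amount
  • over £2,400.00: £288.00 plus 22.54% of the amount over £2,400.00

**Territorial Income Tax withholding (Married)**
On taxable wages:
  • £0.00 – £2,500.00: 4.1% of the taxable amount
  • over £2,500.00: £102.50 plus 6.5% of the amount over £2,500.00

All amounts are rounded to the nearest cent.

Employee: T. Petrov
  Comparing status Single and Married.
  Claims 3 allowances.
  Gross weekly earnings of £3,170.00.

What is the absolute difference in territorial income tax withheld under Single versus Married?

£213.49

Territorial Income Tax (Single): taxable = £3,170.00 − 3×£212.00 = £2,534.00
  £288.00 + 22.54% × (£2,534.00 − £2,400.00) = £288.00 + 22.54% × £134.00 = £318.20
Territorial Income Tax (Married): taxable = £3,170.00 − 3×£212.00 = £2,534.00
  £102.50 + 6.5% × (£2,534.00 − £2,500.00) = £102.50 + 6.5% × £34.00 = £104.71
Difference: |£318.20 − £104.71| = £213.49 (higher under Single)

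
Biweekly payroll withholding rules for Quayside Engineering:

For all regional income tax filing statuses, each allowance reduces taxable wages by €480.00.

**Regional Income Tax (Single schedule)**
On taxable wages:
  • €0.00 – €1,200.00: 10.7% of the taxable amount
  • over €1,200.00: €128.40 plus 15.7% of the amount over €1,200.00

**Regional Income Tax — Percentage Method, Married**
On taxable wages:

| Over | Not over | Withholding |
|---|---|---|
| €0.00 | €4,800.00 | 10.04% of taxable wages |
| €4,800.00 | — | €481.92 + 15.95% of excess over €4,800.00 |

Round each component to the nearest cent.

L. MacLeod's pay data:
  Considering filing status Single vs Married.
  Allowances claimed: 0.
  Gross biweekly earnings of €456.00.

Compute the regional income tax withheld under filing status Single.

Regional Income Tax (Single): taxable = €456.00
  10.7% × €456.00 = €48.79

€48.79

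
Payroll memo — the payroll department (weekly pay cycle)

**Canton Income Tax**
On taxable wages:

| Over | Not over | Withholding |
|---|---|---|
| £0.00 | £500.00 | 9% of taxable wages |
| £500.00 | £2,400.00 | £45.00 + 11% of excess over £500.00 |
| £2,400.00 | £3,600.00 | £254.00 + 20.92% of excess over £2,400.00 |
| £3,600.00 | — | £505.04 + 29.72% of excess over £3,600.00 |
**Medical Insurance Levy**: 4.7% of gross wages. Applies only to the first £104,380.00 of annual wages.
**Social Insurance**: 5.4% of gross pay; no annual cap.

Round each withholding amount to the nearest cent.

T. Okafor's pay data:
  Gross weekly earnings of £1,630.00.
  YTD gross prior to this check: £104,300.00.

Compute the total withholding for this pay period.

£261.08

Canton Income Tax: taxable = £1,630.00
  £45.00 + 11% × (£1,630.00 − £500.00) = £45.00 + 11% × £1,130.00 = £169.30
Medical Insurance Levy: cap £104,380.00 − YTD £104,300.00 = £80.00 subject; 4.7% × £80.00 = £3.76
Social Insurance: 5.4% × £1,630.00 = £88.02
Total: £169.30 + £3.76 + £88.02 = £261.08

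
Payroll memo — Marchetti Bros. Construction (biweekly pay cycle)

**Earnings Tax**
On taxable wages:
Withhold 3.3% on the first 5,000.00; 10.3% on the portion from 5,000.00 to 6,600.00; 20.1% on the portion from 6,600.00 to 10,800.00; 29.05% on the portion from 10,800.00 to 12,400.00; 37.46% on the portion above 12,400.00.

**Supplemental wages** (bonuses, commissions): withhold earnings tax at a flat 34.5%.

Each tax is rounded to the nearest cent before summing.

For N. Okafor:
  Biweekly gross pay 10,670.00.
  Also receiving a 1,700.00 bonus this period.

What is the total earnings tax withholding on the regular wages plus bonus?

Earnings Tax: taxable = 10,670.00
  329.80 + 20.1% × (10,670.00 − 6,600.00) = 329.80 + 20.1% × 4,070.00 = 1,147.87
Supplemental (34.5% flat on bonus): 34.5% × 1,700.00 = 586.50
Total earnings tax: 1,147.87 + 586.50 = 1,734.37

1,734.37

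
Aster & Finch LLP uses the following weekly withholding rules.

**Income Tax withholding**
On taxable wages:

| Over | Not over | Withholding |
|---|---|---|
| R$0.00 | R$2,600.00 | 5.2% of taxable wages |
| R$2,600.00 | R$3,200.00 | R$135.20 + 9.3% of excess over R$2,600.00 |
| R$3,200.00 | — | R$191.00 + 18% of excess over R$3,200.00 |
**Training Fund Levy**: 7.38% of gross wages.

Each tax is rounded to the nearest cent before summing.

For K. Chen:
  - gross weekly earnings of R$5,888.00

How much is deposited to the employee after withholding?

R$4,778.63

Income Tax: taxable = R$5,888.00
  R$191.00 + 18% × (R$5,888.00 − R$3,200.00) = R$191.00 + 18% × R$2,688.00 = R$674.84
Training Fund Levy: 7.38% × R$5,888.00 = R$434.53
Total withheld: R$674.84 + R$434.53 = R$1,109.37
Net pay: R$5,888.00 − R$1,109.37 = R$4,778.63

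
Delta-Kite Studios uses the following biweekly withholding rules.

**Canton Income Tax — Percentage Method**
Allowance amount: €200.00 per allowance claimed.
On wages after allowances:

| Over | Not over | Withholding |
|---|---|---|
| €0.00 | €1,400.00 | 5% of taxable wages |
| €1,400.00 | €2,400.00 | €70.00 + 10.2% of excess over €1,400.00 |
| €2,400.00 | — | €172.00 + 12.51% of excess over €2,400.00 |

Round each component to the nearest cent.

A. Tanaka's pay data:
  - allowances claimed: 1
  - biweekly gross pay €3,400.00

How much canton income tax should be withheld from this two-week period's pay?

€272.08

Canton Income Tax: taxable = €3,400.00 − 1×€200.00 = €3,200.00
  €172.00 + 12.51% × (€3,200.00 − €2,400.00) = €172.00 + 12.51% × €800.00 = €272.08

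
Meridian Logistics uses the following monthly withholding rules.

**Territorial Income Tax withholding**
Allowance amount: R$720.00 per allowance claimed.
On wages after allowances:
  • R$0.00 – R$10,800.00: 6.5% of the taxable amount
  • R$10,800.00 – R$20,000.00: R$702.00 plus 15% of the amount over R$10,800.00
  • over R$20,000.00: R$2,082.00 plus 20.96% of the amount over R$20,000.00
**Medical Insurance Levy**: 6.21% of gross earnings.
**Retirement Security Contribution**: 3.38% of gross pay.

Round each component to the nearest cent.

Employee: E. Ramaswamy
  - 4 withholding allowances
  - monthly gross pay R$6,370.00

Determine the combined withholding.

R$837.74

Territorial Income Tax: taxable = R$6,370.00 − 4×R$720.00 = R$3,490.00
  6.5% × R$3,490.00 = R$226.85
Medical Insurance Levy: 6.21% × R$6,370.00 = R$395.58
Retirement Security Contribution: 3.38% × R$6,370.00 = R$215.31
Total: R$226.85 + R$395.58 + R$215.31 = R$837.74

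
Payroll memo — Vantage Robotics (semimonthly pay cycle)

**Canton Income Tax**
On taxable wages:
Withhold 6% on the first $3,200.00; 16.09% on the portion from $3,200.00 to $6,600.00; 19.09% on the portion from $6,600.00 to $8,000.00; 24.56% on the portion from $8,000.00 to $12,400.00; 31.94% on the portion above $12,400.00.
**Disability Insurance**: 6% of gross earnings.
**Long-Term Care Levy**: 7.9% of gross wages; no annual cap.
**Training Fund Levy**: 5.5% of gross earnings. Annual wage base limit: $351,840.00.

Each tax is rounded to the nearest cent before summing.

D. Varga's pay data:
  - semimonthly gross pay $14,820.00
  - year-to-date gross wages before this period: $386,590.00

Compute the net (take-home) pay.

Canton Income Tax: taxable = $14,820.00
  $2,086.96 + 31.94% × ($14,820.00 − $12,400.00) = $2,086.96 + 31.94% × $2,420.00 = $2,859.91
Disability Insurance: 6% × $14,820.00 = $889.20
Long-Term Care Levy: 7.9% × $14,820.00 = $1,170.78
Training Fund Levy: YTD $386,590.00 ≥ cap $351,840.00 → $0.00
Total withheld: $2,859.91 + $889.20 + $1,170.78 + $0.00 = $4,919.89
Net pay: $14,820.00 − $4,919.89 = $9,900.11

$9,900.11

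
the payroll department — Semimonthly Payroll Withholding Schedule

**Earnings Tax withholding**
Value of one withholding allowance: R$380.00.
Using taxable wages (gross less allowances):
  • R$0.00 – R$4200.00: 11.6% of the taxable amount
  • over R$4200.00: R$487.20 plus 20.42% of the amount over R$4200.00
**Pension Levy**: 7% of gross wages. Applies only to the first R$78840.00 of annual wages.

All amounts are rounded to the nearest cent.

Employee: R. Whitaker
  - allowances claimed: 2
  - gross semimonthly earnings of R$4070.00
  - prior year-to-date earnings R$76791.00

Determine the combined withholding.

R$527.39

Earnings Tax: taxable = R$4070.00 − 2×R$380.00 = R$3310.00
  11.6% × R$3310.00 = R$383.96
Pension Levy: cap R$78840.00 − YTD R$76791.00 = R$2049.00 subject; 7% × R$2049.00 = R$143.43
Total: R$383.96 + R$143.43 = R$527.39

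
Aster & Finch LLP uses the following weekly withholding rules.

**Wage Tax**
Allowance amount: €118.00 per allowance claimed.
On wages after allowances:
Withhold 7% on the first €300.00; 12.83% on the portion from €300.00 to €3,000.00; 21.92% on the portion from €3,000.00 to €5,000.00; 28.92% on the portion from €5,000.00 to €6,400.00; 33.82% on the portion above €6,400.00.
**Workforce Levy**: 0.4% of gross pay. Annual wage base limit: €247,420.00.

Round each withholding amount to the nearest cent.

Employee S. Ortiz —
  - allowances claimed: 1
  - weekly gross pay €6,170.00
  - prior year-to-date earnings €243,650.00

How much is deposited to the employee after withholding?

Wage Tax: taxable = €6,170.00 − 1×€118.00 = €6,052.00
  €805.81 + 28.92% × (€6,052.00 − €5,000.00) = €805.81 + 28.92% × €1,052.00 = €1,110.05
Workforce Levy: cap €247,420.00 − YTD €243,650.00 = €3,770.00 subject; 0.4% × €3,770.00 = €15.08
Total withheld: €1,110.05 + €15.08 = €1,125.13
Net pay: €6,170.00 − €1,125.13 = €5,044.87

€5,044.87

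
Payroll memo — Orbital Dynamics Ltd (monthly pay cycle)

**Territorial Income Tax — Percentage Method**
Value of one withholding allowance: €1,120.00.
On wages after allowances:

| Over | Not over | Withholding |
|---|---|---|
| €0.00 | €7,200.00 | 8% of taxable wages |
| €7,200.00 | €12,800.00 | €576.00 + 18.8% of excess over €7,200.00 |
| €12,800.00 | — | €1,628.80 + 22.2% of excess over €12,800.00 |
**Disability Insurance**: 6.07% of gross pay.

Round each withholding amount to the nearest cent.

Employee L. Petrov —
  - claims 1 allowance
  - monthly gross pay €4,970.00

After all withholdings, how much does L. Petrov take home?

€4,360.32

Territorial Income Tax: taxable = €4,970.00 − 1×€1,120.00 = €3,850.00
  8% × €3,850.00 = €308.00
Disability Insurance: 6.07% × €4,970.00 = €301.68
Total withheld: €308.00 + €301.68 = €609.68
Net pay: €4,970.00 − €609.68 = €4,360.32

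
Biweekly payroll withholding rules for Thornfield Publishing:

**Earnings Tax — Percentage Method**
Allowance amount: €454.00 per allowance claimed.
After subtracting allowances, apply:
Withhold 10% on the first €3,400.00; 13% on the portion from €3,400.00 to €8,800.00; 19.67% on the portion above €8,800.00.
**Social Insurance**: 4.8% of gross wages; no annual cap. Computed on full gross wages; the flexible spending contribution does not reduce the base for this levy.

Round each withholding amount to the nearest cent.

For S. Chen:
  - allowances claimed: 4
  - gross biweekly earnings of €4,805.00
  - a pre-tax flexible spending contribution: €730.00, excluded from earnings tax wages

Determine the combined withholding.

€456.54

Earnings Tax: taxable = €4,805.00 − €730.00 − 4×€454.00 = €2,259.00
  10% × €2,259.00 = €225.90
Social Insurance: 4.8% × €4,805.00 = €230.64
Total: €225.90 + €230.64 = €456.54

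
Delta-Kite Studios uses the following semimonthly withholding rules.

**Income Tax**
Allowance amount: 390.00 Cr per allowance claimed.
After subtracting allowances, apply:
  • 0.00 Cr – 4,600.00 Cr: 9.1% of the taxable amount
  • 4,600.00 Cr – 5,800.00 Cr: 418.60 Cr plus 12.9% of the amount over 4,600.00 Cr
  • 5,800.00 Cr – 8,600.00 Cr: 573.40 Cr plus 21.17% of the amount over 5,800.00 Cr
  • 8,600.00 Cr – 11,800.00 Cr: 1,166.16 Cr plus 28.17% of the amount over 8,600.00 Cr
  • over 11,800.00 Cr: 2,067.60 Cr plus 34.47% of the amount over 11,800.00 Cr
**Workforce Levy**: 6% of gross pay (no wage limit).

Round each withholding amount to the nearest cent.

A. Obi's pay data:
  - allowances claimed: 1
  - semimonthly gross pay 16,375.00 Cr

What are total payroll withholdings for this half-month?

Income Tax: taxable = 16,375.00 Cr − 1×390.00 Cr = 15,985.00 Cr
  2,067.60 Cr + 34.47% × (15,985.00 Cr − 11,800.00 Cr) = 2,067.60 Cr + 34.47% × 4,185.00 Cr = 3,510.17 Cr
Workforce Levy: 6% × 16,375.00 Cr = 982.50 Cr
Total: 3,510.17 Cr + 982.50 Cr = 4,492.67 Cr

4,492.67 Cr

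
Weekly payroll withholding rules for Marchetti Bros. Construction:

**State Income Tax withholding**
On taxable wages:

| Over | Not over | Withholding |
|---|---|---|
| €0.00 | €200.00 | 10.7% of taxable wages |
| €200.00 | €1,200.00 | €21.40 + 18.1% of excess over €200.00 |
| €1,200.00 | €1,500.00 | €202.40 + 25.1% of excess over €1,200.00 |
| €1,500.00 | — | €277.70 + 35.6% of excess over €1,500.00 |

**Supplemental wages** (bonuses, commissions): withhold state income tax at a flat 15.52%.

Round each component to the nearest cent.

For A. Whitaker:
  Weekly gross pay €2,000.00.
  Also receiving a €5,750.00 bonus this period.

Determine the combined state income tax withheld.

State Income Tax: taxable = €2,000.00
  €277.70 + 35.6% × (€2,000.00 − €1,500.00) = €277.70 + 35.6% × €500.00 = €455.70
Supplemental (15.52% flat on bonus): 15.52% × €5,750.00 = €892.40
Total state income tax: €455.70 + €892.40 = €1,348.10

€1,348.10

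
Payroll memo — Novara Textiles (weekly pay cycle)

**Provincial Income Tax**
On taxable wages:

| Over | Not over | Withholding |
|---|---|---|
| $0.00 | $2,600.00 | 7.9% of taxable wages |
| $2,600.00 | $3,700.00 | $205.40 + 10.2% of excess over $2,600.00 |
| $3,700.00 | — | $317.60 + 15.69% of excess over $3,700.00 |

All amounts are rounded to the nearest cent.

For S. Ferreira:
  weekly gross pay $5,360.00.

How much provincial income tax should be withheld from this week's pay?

$578.05

Provincial Income Tax: taxable = $5,360.00
  $317.60 + 15.69% × ($5,360.00 − $3,700.00) = $317.60 + 15.69% × $1,660.00 = $578.05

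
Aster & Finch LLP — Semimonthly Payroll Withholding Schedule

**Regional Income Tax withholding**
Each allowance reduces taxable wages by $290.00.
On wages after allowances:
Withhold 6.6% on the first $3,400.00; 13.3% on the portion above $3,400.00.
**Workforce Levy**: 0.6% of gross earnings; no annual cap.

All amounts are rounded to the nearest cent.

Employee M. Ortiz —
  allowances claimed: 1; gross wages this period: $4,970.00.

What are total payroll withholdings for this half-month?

$424.46

Regional Income Tax: taxable = $4,970.00 − 1×$290.00 = $4,680.00
  $224.40 + 13.3% × ($4,680.00 − $3,400.00) = $224.40 + 13.3% × $1,280.00 = $394.64
Workforce Levy: 0.6% × $4,970.00 = $29.82
Total: $394.64 + $29.82 = $424.46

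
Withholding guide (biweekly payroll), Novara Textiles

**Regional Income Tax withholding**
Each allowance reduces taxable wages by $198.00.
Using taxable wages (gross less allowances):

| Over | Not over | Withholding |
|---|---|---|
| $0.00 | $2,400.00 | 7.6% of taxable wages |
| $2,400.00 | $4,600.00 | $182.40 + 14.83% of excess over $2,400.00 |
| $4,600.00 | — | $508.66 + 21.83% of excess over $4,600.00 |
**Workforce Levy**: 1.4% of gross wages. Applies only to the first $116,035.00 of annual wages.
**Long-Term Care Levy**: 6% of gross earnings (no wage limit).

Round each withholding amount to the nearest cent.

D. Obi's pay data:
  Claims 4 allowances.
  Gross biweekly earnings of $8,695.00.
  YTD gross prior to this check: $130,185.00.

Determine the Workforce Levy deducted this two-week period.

Workforce Levy: YTD $130,185.00 ≥ cap $116,035.00 → $0.00

$0.00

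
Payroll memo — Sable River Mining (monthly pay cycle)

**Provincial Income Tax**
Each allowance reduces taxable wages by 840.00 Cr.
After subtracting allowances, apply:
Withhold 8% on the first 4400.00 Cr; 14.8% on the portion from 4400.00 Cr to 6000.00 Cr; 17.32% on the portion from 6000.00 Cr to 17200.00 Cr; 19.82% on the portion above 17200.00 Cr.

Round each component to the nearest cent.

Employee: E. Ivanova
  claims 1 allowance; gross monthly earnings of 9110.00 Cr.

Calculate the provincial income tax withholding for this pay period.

981.96 Cr

Provincial Income Tax: taxable = 9110.00 Cr − 1×840.00 Cr = 8270.00 Cr
  588.80 Cr + 17.32% × (8270.00 Cr − 6000.00 Cr) = 588.80 Cr + 17.32% × 2270.00 Cr = 981.96 Cr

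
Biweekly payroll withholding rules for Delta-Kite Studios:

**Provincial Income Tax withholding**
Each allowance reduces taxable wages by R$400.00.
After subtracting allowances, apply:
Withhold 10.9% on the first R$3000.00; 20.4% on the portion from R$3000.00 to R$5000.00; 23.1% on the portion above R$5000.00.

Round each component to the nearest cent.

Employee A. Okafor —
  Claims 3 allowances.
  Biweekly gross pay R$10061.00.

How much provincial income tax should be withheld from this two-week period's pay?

Provincial Income Tax: taxable = R$10061.00 − 3×R$400.00 = R$8861.00
  R$735.00 + 23.1% × (R$8861.00 − R$5000.00) = R$735.00 + 23.1% × R$3861.00 = R$1626.89

R$1626.89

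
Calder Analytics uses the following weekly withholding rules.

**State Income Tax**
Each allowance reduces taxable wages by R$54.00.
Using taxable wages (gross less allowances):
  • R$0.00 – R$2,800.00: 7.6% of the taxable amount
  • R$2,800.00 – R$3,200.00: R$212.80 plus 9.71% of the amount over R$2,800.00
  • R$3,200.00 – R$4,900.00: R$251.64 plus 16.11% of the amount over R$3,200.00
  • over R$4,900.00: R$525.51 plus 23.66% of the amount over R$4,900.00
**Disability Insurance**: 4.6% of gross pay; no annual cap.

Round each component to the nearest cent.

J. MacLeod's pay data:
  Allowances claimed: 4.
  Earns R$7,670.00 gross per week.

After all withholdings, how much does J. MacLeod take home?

State Income Tax: taxable = R$7,670.00 − 4×R$54.00 = R$7,454.00
  R$525.51 + 23.66% × (R$7,454.00 − R$4,900.00) = R$525.51 + 23.66% × R$2,554.00 = R$1,129.79
Disability Insurance: 4.6% × R$7,670.00 = R$352.82
Total withheld: R$1,129.79 + R$352.82 = R$1,482.61
Net pay: R$7,670.00 − R$1,482.61 = R$6,187.39

R$6,187.39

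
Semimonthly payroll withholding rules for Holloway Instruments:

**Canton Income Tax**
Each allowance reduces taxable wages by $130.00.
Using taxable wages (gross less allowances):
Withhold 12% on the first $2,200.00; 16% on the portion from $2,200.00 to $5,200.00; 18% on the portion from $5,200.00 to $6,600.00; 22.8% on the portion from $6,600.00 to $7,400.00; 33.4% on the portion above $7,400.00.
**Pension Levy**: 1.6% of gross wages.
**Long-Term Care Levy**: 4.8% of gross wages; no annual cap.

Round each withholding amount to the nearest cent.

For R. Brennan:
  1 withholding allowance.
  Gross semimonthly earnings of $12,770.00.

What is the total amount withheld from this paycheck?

$3,745.84

Canton Income Tax: taxable = $12,770.00 − 1×$130.00 = $12,640.00
  $1,178.40 + 33.4% × ($12,640.00 − $7,400.00) = $1,178.40 + 33.4% × $5,240.00 = $2,928.56
Pension Levy: 1.6% × $12,770.00 = $204.32
Long-Term Care Levy: 4.8% × $12,770.00 = $612.96
Total: $2,928.56 + $204.32 + $612.96 = $3,745.84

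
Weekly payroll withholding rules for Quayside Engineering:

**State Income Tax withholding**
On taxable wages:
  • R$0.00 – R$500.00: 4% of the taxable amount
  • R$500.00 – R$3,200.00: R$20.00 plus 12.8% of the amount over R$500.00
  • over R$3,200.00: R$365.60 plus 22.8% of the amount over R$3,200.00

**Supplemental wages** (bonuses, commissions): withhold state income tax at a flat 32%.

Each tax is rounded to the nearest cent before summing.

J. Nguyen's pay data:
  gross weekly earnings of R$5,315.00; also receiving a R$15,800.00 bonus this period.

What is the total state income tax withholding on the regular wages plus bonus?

State Income Tax: taxable = R$5,315.00
  R$365.60 + 22.8% × (R$5,315.00 − R$3,200.00) = R$365.60 + 22.8% × R$2,115.00 = R$847.82
Supplemental (32% flat on bonus): 32% × R$15,800.00 = R$5,056.00
Total state income tax: R$847.82 + R$5,056.00 = R$5,903.82

R$5,903.82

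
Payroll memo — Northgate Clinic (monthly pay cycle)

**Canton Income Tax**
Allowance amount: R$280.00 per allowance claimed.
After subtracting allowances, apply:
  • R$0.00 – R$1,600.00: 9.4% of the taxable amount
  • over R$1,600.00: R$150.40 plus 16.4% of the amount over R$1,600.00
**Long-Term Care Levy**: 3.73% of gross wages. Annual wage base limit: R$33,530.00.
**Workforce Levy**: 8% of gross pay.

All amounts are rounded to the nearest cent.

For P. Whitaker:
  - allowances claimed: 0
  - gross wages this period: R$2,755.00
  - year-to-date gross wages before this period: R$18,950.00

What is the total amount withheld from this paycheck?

R$662.98

Canton Income Tax: taxable = R$2,755.00
  R$150.40 + 16.4% × (R$2,755.00 − R$1,600.00) = R$150.40 + 16.4% × R$1,155.00 = R$339.82
Long-Term Care Levy: 3.73% × R$2,755.00 = R$102.76
Workforce Levy: 8% × R$2,755.00 = R$220.40
Total: R$339.82 + R$102.76 + R$220.40 = R$662.98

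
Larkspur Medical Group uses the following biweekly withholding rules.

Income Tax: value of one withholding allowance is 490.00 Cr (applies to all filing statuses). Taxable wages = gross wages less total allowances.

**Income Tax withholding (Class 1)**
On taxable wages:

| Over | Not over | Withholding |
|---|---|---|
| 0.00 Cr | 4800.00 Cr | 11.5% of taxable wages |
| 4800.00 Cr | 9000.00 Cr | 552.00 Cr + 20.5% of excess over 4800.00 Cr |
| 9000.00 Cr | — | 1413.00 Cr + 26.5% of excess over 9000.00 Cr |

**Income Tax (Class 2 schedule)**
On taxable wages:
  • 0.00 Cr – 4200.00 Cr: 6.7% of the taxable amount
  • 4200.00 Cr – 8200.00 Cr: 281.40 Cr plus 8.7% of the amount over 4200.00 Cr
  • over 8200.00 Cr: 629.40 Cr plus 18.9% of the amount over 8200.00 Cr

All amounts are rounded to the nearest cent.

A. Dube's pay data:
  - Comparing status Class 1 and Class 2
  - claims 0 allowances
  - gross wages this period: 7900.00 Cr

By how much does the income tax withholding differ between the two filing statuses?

Income Tax (Class 1): taxable = 7900.00 Cr
  552.00 Cr + 20.5% × (7900.00 Cr − 4800.00 Cr) = 552.00 Cr + 20.5% × 3100.00 Cr = 1187.50 Cr
Income Tax (Class 2): taxable = 7900.00 Cr
  281.40 Cr + 8.7% × (7900.00 Cr − 4200.00 Cr) = 281.40 Cr + 8.7% × 3700.00 Cr = 603.30 Cr
Difference: |1187.50 Cr − 603.30 Cr| = 584.20 Cr (higher under Class 1)

584.20 Cr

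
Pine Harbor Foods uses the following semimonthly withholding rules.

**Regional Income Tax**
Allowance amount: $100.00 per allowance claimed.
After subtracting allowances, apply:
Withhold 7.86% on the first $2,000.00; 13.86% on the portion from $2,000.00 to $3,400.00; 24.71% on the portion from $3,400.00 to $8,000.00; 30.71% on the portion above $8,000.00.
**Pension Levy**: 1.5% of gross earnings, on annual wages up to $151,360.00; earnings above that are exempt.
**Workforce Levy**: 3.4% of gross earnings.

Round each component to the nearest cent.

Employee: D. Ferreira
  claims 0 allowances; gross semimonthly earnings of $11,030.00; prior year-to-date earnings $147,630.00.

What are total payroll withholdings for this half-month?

$2,849.38

Regional Income Tax: taxable = $11,030.00
  $1,487.90 + 30.71% × ($11,030.00 − $8,000.00) = $1,487.90 + 30.71% × $3,030.00 = $2,418.41
Pension Levy: cap $151,360.00 − YTD $147,630.00 = $3,730.00 subject; 1.5% × $3,730.00 = $55.95
Workforce Levy: 3.4% × $11,030.00 = $375.02
Total: $2,418.41 + $55.95 + $375.02 = $2,849.38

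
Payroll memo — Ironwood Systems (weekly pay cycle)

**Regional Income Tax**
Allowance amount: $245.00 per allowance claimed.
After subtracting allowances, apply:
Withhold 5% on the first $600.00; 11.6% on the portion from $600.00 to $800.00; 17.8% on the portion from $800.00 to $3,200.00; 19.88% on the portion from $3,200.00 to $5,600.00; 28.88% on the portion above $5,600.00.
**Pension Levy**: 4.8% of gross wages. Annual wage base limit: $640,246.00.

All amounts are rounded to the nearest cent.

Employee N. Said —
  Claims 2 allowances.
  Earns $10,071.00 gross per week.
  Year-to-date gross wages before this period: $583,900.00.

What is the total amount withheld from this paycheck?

$2,590.64

Regional Income Tax: taxable = $10,071.00 − 2×$245.00 = $9,581.00
  $957.52 + 28.88% × ($9,581.00 − $5,600.00) = $957.52 + 28.88% × $3,981.00 = $2,107.23
Pension Levy: 4.8% × $10,071.00 = $483.41
Total: $2,107.23 + $483.41 = $2,590.64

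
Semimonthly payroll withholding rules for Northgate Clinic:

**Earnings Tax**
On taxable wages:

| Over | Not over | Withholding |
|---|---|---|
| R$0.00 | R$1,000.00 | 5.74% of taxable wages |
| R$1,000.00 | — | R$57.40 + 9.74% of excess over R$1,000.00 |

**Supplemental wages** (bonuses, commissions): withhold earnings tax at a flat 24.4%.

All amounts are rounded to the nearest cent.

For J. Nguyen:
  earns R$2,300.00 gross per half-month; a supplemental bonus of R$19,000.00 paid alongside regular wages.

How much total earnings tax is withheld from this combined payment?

Earnings Tax: taxable = R$2,300.00
  R$57.40 + 9.74% × (R$2,300.00 − R$1,000.00) = R$57.40 + 9.74% × R$1,300.00 = R$184.02
Supplemental (24.4% flat on bonus): 24.4% × R$19,000.00 = R$4,636.00
Total earnings tax: R$184.02 + R$4,636.00 = R$4,820.02

R$4,820.02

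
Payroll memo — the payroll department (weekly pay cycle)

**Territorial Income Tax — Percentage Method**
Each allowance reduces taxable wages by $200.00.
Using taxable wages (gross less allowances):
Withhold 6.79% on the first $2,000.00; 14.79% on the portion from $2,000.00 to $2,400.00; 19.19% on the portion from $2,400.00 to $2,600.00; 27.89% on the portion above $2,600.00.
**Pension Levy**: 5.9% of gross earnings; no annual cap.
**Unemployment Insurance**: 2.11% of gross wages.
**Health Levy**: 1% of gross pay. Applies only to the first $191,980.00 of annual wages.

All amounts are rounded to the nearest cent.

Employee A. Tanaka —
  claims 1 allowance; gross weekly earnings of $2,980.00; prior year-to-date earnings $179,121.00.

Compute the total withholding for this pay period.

Territorial Income Tax: taxable = $2,980.00 − 1×$200.00 = $2,780.00
  $233.34 + 27.89% × ($2,780.00 − $2,600.00) = $233.34 + 27.89% × $180.00 = $283.54
Pension Levy: 5.9% × $2,980.00 = $175.82
Unemployment Insurance: 2.11% × $2,980.00 = $62.88
Health Levy: 1% × $2,980.00 = $29.80
Total: $283.54 + $175.82 + $62.88 + $29.80 = $552.04

$552.04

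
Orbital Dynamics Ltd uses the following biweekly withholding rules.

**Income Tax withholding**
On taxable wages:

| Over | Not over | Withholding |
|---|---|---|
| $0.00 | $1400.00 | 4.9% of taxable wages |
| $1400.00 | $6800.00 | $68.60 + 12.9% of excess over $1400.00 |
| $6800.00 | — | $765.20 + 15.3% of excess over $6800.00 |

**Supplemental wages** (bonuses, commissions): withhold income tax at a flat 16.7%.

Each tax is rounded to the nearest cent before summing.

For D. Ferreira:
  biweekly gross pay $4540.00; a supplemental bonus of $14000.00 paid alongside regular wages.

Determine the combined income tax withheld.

Income Tax: taxable = $4540.00
  $68.60 + 12.9% × ($4540.00 − $1400.00) = $68.60 + 12.9% × $3140.00 = $473.66
Supplemental (16.7% flat on bonus): 16.7% × $14000.00 = $2338.00
Total income tax: $473.66 + $2338.00 = $2811.66

$2811.66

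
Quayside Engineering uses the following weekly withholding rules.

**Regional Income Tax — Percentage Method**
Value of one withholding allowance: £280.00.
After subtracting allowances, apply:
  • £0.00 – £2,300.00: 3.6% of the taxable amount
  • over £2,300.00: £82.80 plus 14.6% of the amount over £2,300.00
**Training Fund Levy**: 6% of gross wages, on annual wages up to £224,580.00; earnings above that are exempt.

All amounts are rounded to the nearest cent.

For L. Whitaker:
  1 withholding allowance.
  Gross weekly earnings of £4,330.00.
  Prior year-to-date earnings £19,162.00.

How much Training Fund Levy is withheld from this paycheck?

Training Fund Levy: 6% × £4,330.00 = £259.80

£259.80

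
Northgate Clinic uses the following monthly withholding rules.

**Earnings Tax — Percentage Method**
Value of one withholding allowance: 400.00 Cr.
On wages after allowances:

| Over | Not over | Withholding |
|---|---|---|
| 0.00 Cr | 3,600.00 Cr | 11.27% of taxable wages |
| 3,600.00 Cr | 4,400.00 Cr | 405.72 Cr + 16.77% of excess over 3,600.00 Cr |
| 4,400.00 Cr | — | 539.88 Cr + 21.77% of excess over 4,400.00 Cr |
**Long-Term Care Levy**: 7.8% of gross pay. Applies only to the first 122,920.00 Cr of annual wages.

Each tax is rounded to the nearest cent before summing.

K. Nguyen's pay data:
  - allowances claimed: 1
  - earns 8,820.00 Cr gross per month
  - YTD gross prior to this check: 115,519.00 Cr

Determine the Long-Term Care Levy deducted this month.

577.28 Cr

Long-Term Care Levy: cap 122,920.00 Cr − YTD 115,519.00 Cr = 7,401.00 Cr subject; 7.8% × 7,401.00 Cr = 577.28 Cr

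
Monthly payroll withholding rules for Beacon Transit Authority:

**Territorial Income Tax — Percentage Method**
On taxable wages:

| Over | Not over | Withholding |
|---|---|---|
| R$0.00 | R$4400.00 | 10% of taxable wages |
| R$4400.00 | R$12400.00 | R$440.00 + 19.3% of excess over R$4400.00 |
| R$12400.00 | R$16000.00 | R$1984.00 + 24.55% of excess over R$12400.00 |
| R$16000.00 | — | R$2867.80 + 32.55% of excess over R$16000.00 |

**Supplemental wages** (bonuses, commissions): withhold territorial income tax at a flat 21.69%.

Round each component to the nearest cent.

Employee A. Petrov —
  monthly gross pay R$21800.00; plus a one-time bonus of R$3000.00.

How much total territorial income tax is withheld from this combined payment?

R$5406.40

Territorial Income Tax: taxable = R$21800.00
  R$2867.80 + 32.55% × (R$21800.00 − R$16000.00) = R$2867.80 + 32.55% × R$5800.00 = R$4755.70
Supplemental (21.69% flat on bonus): 21.69% × R$3000.00 = R$650.70
Total territorial income tax: R$4755.70 + R$650.70 = R$5406.40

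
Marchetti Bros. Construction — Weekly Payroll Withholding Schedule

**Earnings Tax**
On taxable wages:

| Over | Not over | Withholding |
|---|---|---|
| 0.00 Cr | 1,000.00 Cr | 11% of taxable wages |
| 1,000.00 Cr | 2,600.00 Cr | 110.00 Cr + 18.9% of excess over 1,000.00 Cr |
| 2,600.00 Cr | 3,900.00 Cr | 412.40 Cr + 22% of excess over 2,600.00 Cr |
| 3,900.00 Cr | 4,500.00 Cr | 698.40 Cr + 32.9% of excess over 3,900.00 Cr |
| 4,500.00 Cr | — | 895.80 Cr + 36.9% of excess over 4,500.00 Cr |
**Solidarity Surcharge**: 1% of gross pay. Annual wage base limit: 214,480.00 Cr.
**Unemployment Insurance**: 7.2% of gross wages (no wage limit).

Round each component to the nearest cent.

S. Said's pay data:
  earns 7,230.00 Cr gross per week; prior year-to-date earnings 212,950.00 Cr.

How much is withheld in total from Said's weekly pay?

Earnings Tax: taxable = 7,230.00 Cr
  895.80 Cr + 36.9% × (7,230.00 Cr − 4,500.00 Cr) = 895.80 Cr + 36.9% × 2,730.00 Cr = 1,903.17 Cr
Solidarity Surcharge: cap 214,480.00 Cr − YTD 212,950.00 Cr = 1,530.00 Cr subject; 1% × 1,530.00 Cr = 15.30 Cr
Unemployment Insurance: 7.2% × 7,230.00 Cr = 520.56 Cr
Total: 1,903.17 Cr + 15.30 Cr + 520.56 Cr = 2,439.03 Cr

2,439.03 Cr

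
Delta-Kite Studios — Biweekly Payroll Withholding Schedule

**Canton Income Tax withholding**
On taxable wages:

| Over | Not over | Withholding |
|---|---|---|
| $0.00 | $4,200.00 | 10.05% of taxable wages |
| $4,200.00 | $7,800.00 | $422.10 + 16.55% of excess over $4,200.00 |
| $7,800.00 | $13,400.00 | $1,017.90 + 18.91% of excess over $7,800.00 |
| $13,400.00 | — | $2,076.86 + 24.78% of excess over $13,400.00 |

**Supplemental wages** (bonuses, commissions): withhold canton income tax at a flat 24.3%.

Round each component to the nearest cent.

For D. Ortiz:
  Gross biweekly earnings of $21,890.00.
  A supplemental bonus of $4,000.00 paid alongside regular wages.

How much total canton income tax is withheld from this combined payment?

Canton Income Tax: taxable = $21,890.00
  $2,076.86 + 24.78% × ($21,890.00 − $13,400.00) = $2,076.86 + 24.78% × $8,490.00 = $4,180.68
Supplemental (24.3% flat on bonus): 24.3% × $4,000.00 = $972.00
Total canton income tax: $4,180.68 + $972.00 = $5,152.68

$5,152.68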